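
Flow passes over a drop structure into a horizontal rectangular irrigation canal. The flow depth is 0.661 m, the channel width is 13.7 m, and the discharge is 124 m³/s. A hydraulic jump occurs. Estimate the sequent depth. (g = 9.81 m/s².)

q = Q/b = 124/13.7 = 9.05 m²/s; V₁ = q/y₁ = 13.7 m/s. Fr₁ = V₁/√(g·y₁) = 5.38.
Sequent-depth ratio: y₂/y₁ = ½[√(1 + 8Fr₁²) − 1] = ½[√232.3 − 1] = 7.12.
y₂ = 7.12 × 0.661 = 4.71 m.

y₂ = 4.71 m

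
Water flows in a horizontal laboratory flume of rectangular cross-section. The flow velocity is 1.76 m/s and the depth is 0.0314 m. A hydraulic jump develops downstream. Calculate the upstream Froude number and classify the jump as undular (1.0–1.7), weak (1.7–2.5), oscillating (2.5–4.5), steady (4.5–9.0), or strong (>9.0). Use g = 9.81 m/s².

Fr₁ = V₁/√(g·y₁) = 1.76/√(9.81×0.0314) = 3.17.
Fr₁ = 3.17 lies in the oscillating range.

Fr₁ = 3.17; oscillating jump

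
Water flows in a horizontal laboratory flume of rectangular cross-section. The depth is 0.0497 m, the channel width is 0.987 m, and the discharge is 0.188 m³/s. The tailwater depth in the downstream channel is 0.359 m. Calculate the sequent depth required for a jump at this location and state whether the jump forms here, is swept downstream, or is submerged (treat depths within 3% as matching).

y₂ = 0.362 m; the jump forms here

q = Q/b = 0.188/0.987 = 0.190 m²/s; V₁ = q/y₁ = 3.83 m/s. Fr₁ = V₁/√(g·y₁) = 5.49.
By Bélanger, y₂/y₁ = ½[√(1 + 8Fr₁²) − 1] = ½[√242.0 − 1] = 7.28.
y₂ = 7.28 × 0.0497 = 0.362 m.
Tailwater y_tw = 0.359 m: y_tw ≈ y₂, so the jump forms here.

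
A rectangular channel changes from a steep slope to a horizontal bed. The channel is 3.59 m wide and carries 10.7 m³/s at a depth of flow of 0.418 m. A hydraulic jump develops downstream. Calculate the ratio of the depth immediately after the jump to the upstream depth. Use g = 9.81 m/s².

y₂/y₁ = 4.50

q = Q/b = 10.7/3.59 = 2.98 m²/s; V₁ = q/y₁ = 7.13 m/s. Fr₁ = V₁/√(g·y₁) = 3.52.
By Bélanger, y₂/y₁ = ½[√(1 + 8Fr₁²) − 1] = ½[√100.2 − 1] = 4.50.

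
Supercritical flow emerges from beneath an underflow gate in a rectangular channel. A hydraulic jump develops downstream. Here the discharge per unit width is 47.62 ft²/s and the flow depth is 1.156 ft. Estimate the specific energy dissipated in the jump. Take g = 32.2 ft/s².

ΔE = 16.71 ft

V₁ = q/y₁ = 47.62/1.156 = 41.19 ft/s. Fr₁ = V₁/√(g·y₁) = 41.19/√(32.2×1.156) = 6.752.
Conjugate-depth relation: y₂/y₁ = ½[√(1 + 8Fr₁²) − 1] = ½[√365.70 − 1] = 9.062.
y₂ = 9.062 × 1.156 = 10.48 ft.
V₂ = q/y₂ = 47.62/10.48 = 4.546 ft/s. E₁ = y₁ + V₁²/2g = 27.51 ft; E₂ = y₂ + V₂²/2g = 10.80 ft. ΔE = E₁ − E₂ = 16.71 ft.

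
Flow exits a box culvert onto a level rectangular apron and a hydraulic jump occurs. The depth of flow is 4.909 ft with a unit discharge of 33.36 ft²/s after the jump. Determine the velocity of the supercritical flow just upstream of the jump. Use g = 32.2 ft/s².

V₁ = 16.44 ft/s

V₂ = q/y₂ = 33.36/4.909 = 6.796 ft/s; Fr₂ = V₂/√(g·y₂) = 0.5405.
Since the conjugate-depth ratio holds either way, y₁/y₂ = ½[√(1 + 8Fr₂²) − 1] = ½[√3.3373 − 1] = 0.4134.
y₁ = 0.4134 × 4.909 = 2.029 ft.
V₁ = q/y₁ = 33.36/2.029 = 16.44 ft/s.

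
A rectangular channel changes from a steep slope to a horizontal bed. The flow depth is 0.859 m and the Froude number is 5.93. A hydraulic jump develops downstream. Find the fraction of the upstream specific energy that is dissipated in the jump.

ΔE/E₁ = 0.560 (56.0%)

Fr₁ = 5.93 (given).
By Bélanger, y₂/y₁ = ½[√(1 + 8Fr₁²) − 1] = ½[√282.3 − 1] = 7.90.
y₂ = 7.90 × 0.859 = 6.79 m.
E₁ = y₁(1 + Fr₁²/2) = 0.859×(1 + 5.93²/2) = 16.0 m. ΔE = (y₂ − y₁)³/(4y₁y₂) = 8.93 m. ΔE/E₁ = 8.93/16.0 = 0.560.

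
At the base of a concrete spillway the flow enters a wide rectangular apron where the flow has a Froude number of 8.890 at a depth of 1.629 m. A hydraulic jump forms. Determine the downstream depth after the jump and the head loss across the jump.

y₂ = 19.68 m; ΔE = 45.88 m

Fr₁ = 8.890 (given).
Conjugate-depth relation: y₂/y₁ = ½[√(1 + 8Fr₁²) − 1] = ½[√633.26 − 1] = 12.08.
y₂ = 12.08 × 1.629 = 19.68 m.
V₁ = Fr₁·√(g·y₁) = 8.890×√(9.81×1.629) = 35.54 m/s; q = V₁·y₁ = 57.89 m²/s. V₂ = q/y₂ = 57.89/19.68 = 2.941 m/s. E₁ = y₁ + V₁²/2g = 66.00 m; E₂ = y₂ + V₂²/2g = 20.12 m. ΔE = E₁ − E₂ = 45.88 m.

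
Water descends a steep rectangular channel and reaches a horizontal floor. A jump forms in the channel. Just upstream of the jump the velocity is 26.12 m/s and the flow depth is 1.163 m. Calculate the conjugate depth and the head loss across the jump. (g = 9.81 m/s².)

y₂ = 12.15 m; ΔE = 23.47 m

Fr₁ = V₁/√(g·y₁) = 26.12/√(9.81×1.163) = 7.733.
Sequent-depth ratio: y₂/y₁ = ½[√(1 + 8Fr₁²) − 1] = ½[√479.40 − 1] = 10.45.
y₂ = 10.45 × 1.163 = 12.15 m.
Head loss: ΔE = (y₂ − y₁)³/(4y₁y₂) = (12.15 − 1.163)³/(4×1.163×12.15) = 1326/56.52 = 23.47 m.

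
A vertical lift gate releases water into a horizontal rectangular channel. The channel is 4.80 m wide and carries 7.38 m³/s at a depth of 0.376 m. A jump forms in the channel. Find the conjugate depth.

y₂ = 0.960 m

q = Q/b = 7.38/4.80 = 1.54 m²/s; V₁ = q/y₁ = 4.09 m/s. Fr₁ = V₁/√(g·y₁) = 2.13.
From the momentum equation for a rectangular channel, y₂/y₁ = ½[√(1 + 8Fr₁²) − 1] = ½[√37.27 − 1] = 2.55.
y₂ = 2.55 × 0.376 = 0.960 m.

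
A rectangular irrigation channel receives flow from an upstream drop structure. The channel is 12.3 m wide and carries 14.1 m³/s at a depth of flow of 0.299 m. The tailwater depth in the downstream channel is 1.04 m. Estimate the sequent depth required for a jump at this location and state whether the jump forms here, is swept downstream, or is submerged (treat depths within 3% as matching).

q = Q/b = 14.1/12.3 = 1.15 m²/s; V₁ = q/y₁ = 3.83 m/s. Fr₁ = V₁/√(g·y₁) = 2.24.
From the momentum equation for a rectangular channel, y₂/y₁ = ½[√(1 + 8Fr₁²) − 1] = ½[√41.09 − 1] = 2.71.
y₂ = 2.71 × 0.299 = 0.809 m.
Tailwater y_tw = 1.04 m: y_tw > y₂, so the jump is submerged.

y₂ = 0.809 m; the jump is submerged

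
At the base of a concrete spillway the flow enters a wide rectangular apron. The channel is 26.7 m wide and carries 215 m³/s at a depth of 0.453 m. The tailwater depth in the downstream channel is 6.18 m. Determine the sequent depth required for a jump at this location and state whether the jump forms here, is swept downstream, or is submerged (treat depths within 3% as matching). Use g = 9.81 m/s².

y₂ = 5.18 m; the jump is submerged

q = Q/b = 215/26.7 = 8.05 m²/s; V₁ = q/y₁ = 17.8 m/s. Fr₁ = V₁/√(g·y₁) = 8.43.
Conjugate-depth relation: y₂/y₁ = ½[√(1 + 8Fr₁²) − 1] = ½[√569.8 − 1] = 11.4.
y₂ = 11.4 × 0.453 = 5.18 m.
Tailwater y_tw = 6.18 m: y_tw > y₂, so the jump is submerged.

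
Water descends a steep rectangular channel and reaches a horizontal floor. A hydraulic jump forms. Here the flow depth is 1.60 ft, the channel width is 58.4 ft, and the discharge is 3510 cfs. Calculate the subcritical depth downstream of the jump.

y₂ = 11.1 ft

q = Q/b = 3510/58.4 = 60.1 ft²/s; V₁ = q/y₁ = 37.6 ft/s. Fr₁ = V₁/√(g·y₁) = 5.23.
Bélanger equation: y₂/y₁ = ½[√(1 + 8Fr₁²) − 1] = ½[√220.1 − 1] = 6.92.
y₂ = 6.92 × 1.60 = 11.1 ft.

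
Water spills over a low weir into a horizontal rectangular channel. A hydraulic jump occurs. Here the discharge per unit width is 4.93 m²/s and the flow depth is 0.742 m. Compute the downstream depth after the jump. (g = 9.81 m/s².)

V₁ = q/y₁ = 4.93/0.742 = 6.64 m/s. Fr₁ = V₁/√(g·y₁) = 6.64/√(9.81×0.742) = 2.46.
Bélanger equation: y₂/y₁ = ½[√(1 + 8Fr₁²) − 1] = ½[√49.52 − 1] = 3.02.
y₂ = 3.02 × 0.742 = 2.24 m.

y₂ = 2.24 m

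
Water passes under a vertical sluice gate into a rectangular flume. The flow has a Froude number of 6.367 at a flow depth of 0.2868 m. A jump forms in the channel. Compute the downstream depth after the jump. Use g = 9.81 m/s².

Fr₁ = 6.367 (given).
Bélanger equation: y₂/y₁ = ½[√(1 + 8Fr₁²) − 1] = ½[√325.31 − 1] = 8.518.
y₂ = 8.518 × 0.2868 = 2.443 m.

y₂ = 2.443 m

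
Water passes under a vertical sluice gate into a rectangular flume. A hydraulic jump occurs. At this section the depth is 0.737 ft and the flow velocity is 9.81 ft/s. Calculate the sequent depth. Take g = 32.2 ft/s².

Fr₁ = V₁/√(g·y₁) = 9.81/√(32.2×0.737) = 2.01.
From the momentum equation for a rectangular channel, y₂/y₁ = ½[√(1 + 8Fr₁²) − 1] = ½[√33.44 − 1] = 2.39.
y₂ = 2.39 × 0.737 = 1.76 ft.

y₂ = 1.76 ft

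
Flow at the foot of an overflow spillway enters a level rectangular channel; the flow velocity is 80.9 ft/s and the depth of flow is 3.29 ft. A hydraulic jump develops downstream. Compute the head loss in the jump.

Fr₁ = V₁/√(g·y₁) = 80.9/√(32.2×3.29) = 7.86.
Conjugate-depth relation: y₂/y₁ = ½[√(1 + 8Fr₁²) − 1] = ½[√495.2 − 1] = 10.6.
y₂ = 10.6 × 3.29 = 35.0 ft.
q = V₁·y₁ = 80.9 × 3.29 = 266 ft²/s. V₂ = q/y₂ = 266/35.0 = 7.61 ft/s. E₁ = y₁ + V₁²/2g = 105 ft; E₂ = y₂ + V₂²/2g = 35.9 ft. ΔE = E₁ − E₂ = 69.1 ft.

ΔE = 69.1 ft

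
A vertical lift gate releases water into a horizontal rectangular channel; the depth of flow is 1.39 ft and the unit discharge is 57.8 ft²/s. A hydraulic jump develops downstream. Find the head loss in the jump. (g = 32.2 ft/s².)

V₁ = q/y₁ = 57.8/1.39 = 41.6 ft/s. Fr₁ = V₁/√(g·y₁) = 41.6/√(32.2×1.39) = 6.22.
By Bélanger, y₂/y₁ = ½[√(1 + 8Fr₁²) − 1] = ½[√310.1 − 1] = 8.30.
y₂ = 8.30 × 1.39 = 11.5 ft.
V₂ = q/y₂ = 57.8/11.5 = 5.01 ft/s. E₁ = y₁ + V₁²/2g = 28.2 ft; E₂ = y₂ + V₂²/2g = 11.9 ft. ΔE = E₁ − E₂ = 16.3 ft.

ΔE = 16.3 ft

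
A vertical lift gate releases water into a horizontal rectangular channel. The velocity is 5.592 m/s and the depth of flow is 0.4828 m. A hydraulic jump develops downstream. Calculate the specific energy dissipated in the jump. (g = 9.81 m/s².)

Fr₁ = V₁/√(g·y₁) = 5.592/√(9.81×0.4828) = 2.570.
From the momentum equation for a rectangular channel, y₂/y₁ = ½[√(1 + 8Fr₁²) − 1] = ½[√53.819 − 1] = 3.168.
y₂ = 3.168 × 0.4828 = 1.530 m.
Head loss: ΔE = (y₂ − y₁)³/(4y₁y₂) = (1.530 − 0.4828)³/(4×0.4828×1.530) = 1.147/2.954 = 0.3883 m.

ΔE = 0.3883 m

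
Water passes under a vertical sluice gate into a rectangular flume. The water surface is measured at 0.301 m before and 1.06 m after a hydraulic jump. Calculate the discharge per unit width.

For a rectangular channel the momentum equation gives q² = ½·g·y₁·y₂·(y₁ + y₂) = ½×9.81×0.301×1.06×1.36 = 2.13.
q = √2.13 = 1.46 m²/s.

q = 1.46 m²/s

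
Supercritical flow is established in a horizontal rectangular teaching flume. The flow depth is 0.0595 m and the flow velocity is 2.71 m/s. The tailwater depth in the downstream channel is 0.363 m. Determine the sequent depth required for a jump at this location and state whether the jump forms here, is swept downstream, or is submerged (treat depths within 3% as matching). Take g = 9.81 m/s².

Fr₁ = V₁/√(g·y₁) = 2.71/√(9.81×0.0595) = 3.55.
From the momentum equation for a rectangular channel, y₂/y₁ = ½[√(1 + 8Fr₁²) − 1] = ½[√101.7 − 1] = 4.54.
y₂ = 4.54 × 0.0595 = 0.270 m.
Tailwater y_tw = 0.363 m: y_tw > y₂, so the jump is submerged.

y₂ = 0.270 m; the jump is submerged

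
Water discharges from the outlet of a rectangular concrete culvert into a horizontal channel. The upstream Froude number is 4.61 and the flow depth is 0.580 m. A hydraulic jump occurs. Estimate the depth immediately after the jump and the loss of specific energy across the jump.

y₂ = 3.50 m; ΔE = 3.07 m

Fr₁ = 4.61 (given).
Conjugate-depth relation: y₂/y₁ = ½[√(1 + 8Fr₁²) − 1] = ½[√171.0 − 1] = 6.04.
y₂ = 6.04 × 0.580 = 3.50 m.
Head loss: ΔE = (y₂ − y₁)³/(4y₁y₂) = (3.50 − 0.580)³/(4×0.580×3.50) = 25.0/8.13 = 3.07 m.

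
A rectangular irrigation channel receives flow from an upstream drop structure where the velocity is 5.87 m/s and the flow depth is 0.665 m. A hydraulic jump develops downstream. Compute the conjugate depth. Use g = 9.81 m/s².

y₂ = 1.85 m

Fr₁ = V₁/√(g·y₁) = 5.87/√(9.81×0.665) = 2.30.
Sequent-depth ratio: y₂/y₁ = ½[√(1 + 8Fr₁²) − 1] = ½[√43.25 − 1] = 2.79.
y₂ = 2.79 × 0.665 = 1.85 m.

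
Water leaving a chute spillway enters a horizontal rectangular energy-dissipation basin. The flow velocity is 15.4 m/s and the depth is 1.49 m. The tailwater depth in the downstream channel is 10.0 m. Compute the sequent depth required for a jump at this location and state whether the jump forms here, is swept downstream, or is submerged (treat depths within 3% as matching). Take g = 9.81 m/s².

Fr₁ = V₁/√(g·y₁) = 15.4/√(9.81×1.49) = 4.03.
Conjugate-depth relation: y₂/y₁ = ½[√(1 + 8Fr₁²) − 1] = ½[√130.8 − 1] = 5.22.
y₂ = 5.22 × 1.49 = 7.78 m.
Tailwater y_tw = 10.0 m: y_tw > y₂, so the jump is submerged.

y₂ = 7.78 m; the jump is submerged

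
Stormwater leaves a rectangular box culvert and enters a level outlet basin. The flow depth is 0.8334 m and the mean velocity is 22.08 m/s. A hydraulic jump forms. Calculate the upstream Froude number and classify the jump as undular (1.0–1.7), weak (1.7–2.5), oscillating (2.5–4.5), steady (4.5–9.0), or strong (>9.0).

Fr₁ = 7.722; steady jump

Fr₁ = V₁/√(g·y₁) = 22.08/√(9.81×0.8334) = 7.722.
Fr₁ = 7.722 lies in the steady range.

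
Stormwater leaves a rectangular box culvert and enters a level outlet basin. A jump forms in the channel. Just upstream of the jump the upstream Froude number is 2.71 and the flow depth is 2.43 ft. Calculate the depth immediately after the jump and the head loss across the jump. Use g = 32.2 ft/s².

Fr₁ = 2.71 (given).
Conjugate-depth relation: y₂/y₁ = ½[√(1 + 8Fr₁²) − 1] = ½[√59.75 − 1] = 3.36.
y₂ = 3.36 × 2.43 = 8.18 ft.
V₁ = Fr₁·√(g·y₁) = 2.71×√(32.2×2.43) = 24.0 ft/s; q = V₁·y₁ = 58.3 ft²/s. V₂ = q/y₂ = 58.3/8.18 = 7.12 ft/s. E₁ = y₁ + V₁²/2g = 11.4 ft; E₂ = y₂ + V₂²/2g = 8.96 ft. ΔE = E₁ − E₂ = 2.39 ft.

y₂ = 8.18 ft; ΔE = 2.39 ft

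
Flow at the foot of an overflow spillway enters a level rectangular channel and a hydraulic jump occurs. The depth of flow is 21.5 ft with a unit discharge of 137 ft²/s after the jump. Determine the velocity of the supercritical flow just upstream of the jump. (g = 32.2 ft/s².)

V₁ = 60.1 ft/s

V₂ = q/y₂ = 137/21.5 = 6.37 ft/s; Fr₂ = V₂/√(g·y₂) = 0.242.
Since the conjugate-depth ratio holds either way, y₁/y₂ = ½[√(1 + 8Fr₂²) − 1] = ½[√1.469 − 1] = 0.106.
y₁ = 0.106 × 21.5 = 2.28 ft.
V₁ = q/y₁ = 137/2.28 = 60.1 ft/s.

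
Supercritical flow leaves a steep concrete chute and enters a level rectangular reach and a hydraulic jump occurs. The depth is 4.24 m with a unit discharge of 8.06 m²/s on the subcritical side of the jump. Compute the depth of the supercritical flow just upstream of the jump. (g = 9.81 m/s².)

y₁ = 0.640 m

V₂ = q/y₂ = 8.06/4.24 = 1.90 m/s; Fr₂ = V₂/√(g·y₂) = 0.295.
From the momentum equation (using Fr₂), y₁/y₂ = ½[√(1 + 8Fr₂²) − 1] = ½[√1.695 − 1] = 0.151.
y₁ = 0.151 × 4.24 = 0.640 m.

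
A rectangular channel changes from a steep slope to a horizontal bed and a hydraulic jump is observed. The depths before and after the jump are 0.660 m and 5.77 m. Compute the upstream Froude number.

Fr₁ = 6.53

For a rectangular channel the momentum equation gives q² = ½·g·y₁·y₂·(y₁ + y₂) = ½×9.81×0.660×5.77×6.43 = 120.
q = √120 = 11.0 m²/s.
V₁ = q/y₁ = 16.6 m/s; Fr₁ = V₁/√(g·y₁) = 6.53.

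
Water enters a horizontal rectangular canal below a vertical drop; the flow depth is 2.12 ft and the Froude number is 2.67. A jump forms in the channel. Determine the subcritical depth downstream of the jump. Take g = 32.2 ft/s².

Fr₁ = 2.67 (given).
Conjugate-depth relation: y₂/y₁ = ½[√(1 + 8Fr₁²) − 1] = ½[√58.03 − 1] = 3.31.
y₂ = 3.31 × 2.12 = 7.01 ft.

y₂ = 7.01 ft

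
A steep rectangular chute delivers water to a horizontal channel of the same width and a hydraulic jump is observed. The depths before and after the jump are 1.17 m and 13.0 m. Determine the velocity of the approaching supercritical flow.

V₁ = 27.8 m/s

For a rectangular channel the momentum equation gives q² = ½·g·y₁·y₂·(y₁ + y₂) = ½×9.81×1.17×13.0×14.2 = 1057.
q = √1057 = 32.5 m²/s.
V₁ = q/y₁ = 32.5/1.17 = 27.8 m/s.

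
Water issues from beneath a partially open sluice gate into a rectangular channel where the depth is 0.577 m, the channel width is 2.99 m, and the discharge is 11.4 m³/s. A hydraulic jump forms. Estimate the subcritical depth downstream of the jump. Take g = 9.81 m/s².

y₂ = 2.00 m

q = Q/b = 11.4/2.99 = 3.81 m²/s; V₁ = q/y₁ = 6.61 m/s. Fr₁ = V₁/√(g·y₁) = 2.78.
From the momentum equation for a rectangular channel, y₂/y₁ = ½[√(1 + 8Fr₁²) − 1] = ½[√62.71 − 1] = 3.46.
y₂ = 3.46 × 0.577 = 2.00 m.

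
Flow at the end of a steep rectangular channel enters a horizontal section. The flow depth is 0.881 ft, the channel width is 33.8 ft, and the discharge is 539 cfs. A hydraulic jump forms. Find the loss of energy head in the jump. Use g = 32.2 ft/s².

q = Q/b = 539/33.8 = 15.9 ft²/s; V₁ = q/y₁ = 18.1 ft/s. Fr₁ = V₁/√(g·y₁) = 3.40.
By Bélanger, y₂/y₁ = ½[√(1 + 8Fr₁²) − 1] = ½[√93.40 − 1] = 4.33.
y₂ = 4.33 × 0.881 = 3.82 ft.
V₂ = q/y₂ = 15.9/3.82 = 4.18 ft/s. E₁ = y₁ + V₁²/2g = 5.97 ft; E₂ = y₂ + V₂²/2g = 4.09 ft. ΔE = E₁ − E₂ = 1.88 ft.

ΔE = 1.88 ft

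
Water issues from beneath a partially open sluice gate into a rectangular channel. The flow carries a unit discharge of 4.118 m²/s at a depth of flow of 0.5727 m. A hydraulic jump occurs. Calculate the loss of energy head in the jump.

ΔE = 0.8400 m

V₁ = q/y₁ = 4.118/0.5727 = 7.191 m/s. Fr₁ = V₁/√(g·y₁) = 7.191/√(9.81×0.5727) = 3.034.
Sequent-depth ratio: y₂/y₁ = ½[√(1 + 8Fr₁²) − 1] = ½[√74.623 − 1] = 3.819.
y₂ = 3.819 × 0.5727 = 2.187 m.
V₂ = q/y₂ = 4.118/2.187 = 1.883 m/s. E₁ = y₁ + V₁²/2g = 3.208 m; E₂ = y₂ + V₂²/2g = 2.368 m. ΔE = E₁ − E₂ = 0.8400 m.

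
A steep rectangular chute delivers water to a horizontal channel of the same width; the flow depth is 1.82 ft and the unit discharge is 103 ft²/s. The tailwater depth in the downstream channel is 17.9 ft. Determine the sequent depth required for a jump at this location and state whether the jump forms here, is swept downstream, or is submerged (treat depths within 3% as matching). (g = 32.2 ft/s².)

y₂ = 18.1 ft; the jump forms here

V₁ = q/y₁ = 103/1.82 = 56.6 ft/s. Fr₁ = V₁/√(g·y₁) = 56.6/√(32.2×1.82) = 7.39.
From the momentum equation for a rectangular channel, y₂/y₁ = ½[√(1 + 8Fr₁²) − 1] = ½[√438.2 − 1] = 9.97.
y₂ = 9.97 × 1.82 = 18.1 ft.
Tailwater y_tw = 17.9 ft: y_tw ≈ y₂, so the jump forms here.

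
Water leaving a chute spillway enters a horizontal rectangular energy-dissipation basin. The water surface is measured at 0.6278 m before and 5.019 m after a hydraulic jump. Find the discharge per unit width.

For a rectangular channel the momentum equation gives q² = ½·g·y₁·y₂·(y₁ + y₂) = ½×9.81×0.6278×5.019×5.647 = 87.27.
q = √87.27 = 9.342 m²/s.

q = 9.342 m²/s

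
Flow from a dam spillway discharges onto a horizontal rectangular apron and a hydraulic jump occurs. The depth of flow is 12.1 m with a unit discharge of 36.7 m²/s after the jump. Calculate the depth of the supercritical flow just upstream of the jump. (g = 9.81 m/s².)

V₂ = q/y₂ = 36.7/12.1 = 3.03 m/s; Fr₂ = V₂/√(g·y₂) = 0.278.
Applying the sequent-depth relation in reverse, y₁/y₂ = ½[√(1 + 8Fr₂²) − 1] = ½[√1.620 − 1] = 0.136.
y₁ = 0.136 × 12.1 = 1.65 m.

y₁ = 1.65 m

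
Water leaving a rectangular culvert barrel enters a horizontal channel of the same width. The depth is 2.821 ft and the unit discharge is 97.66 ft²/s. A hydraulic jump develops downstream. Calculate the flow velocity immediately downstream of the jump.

V₁ = q/y₁ = 97.66/2.821 = 34.62 ft/s. Fr₁ = V₁/√(g·y₁) = 34.62/√(32.2×2.821) = 3.632.
From the momentum equation for a rectangular channel, y₂/y₁ = ½[√(1 + 8Fr₁²) − 1] = ½[√106.55 − 1] = 4.661.
y₂ = 4.661 × 2.821 = 13.15 ft.
V₂ = q/y₂ = 97.66/13.15 = 7.427 ft/s.

V₂ = 7.427 ft/s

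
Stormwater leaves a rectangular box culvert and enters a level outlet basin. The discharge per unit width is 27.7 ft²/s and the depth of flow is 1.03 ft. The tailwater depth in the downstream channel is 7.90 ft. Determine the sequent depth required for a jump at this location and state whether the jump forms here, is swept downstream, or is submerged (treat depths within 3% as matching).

y₂ = 6.31 ft; the jump is submerged

V₁ = q/y₁ = 27.7/1.03 = 26.9 ft/s. Fr₁ = V₁/√(g·y₁) = 26.9/√(32.2×1.03) = 4.67.
Conjugate-depth relation: y₂/y₁ = ½[√(1 + 8Fr₁²) − 1] = ½[√175.5 − 1] = 6.12.
y₂ = 6.12 × 1.03 = 6.31 ft.
Tailwater y_tw = 7.90 ft: y_tw > y₂, so the jump is submerged.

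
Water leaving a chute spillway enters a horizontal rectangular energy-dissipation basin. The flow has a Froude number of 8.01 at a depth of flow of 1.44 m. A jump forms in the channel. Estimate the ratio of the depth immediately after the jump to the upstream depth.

Fr₁ = 8.01 (given).
Conjugate-depth relation: y₂/y₁ = ½[√(1 + 8Fr₁²) − 1] = ½[√514.3 − 1] = 10.8.

y₂/y₁ = 10.8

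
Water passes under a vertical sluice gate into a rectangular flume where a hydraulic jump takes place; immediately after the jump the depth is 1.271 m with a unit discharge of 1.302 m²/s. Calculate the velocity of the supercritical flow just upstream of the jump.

V₁ = 6.979 m/s

V₂ = q/y₂ = 1.302/1.271 = 1.024 m/s; Fr₂ = V₂/√(g·y₂) = 0.2901.
Since the conjugate-depth ratio holds either way, y₁/y₂ = ½[√(1 + 8Fr₂²) − 1] = ½[√1.6733 − 1] = 0.1468.
y₁ = 0.1468 × 1.271 = 0.1866 m.
V₁ = q/y₁ = 1.302/0.1866 = 6.979 m/s.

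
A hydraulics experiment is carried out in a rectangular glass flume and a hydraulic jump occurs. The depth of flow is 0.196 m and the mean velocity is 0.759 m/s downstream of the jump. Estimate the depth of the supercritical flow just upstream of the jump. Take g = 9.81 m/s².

Fr₂ = V₂/√(g·y₂) = 0.759/√(9.81×0.196) = 0.547.
Since the conjugate-depth ratio holds either way, y₁/y₂ = ½[√(1 + 8Fr₂²) − 1] = ½[√3.397 − 1] = 0.422.
y₁ = 0.422 × 0.196 = 0.0826 m.

y₁ = 0.0826 m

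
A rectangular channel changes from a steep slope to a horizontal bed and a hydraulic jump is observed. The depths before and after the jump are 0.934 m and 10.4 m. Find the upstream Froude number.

For a rectangular channel the momentum equation gives q² = ½·g·y₁·y₂·(y₁ + y₂) = ½×9.81×0.934×10.4×11.3 = 540.
q = √540 = 23.2 m²/s.
V₁ = q/y₁ = 24.9 m/s; Fr₁ = V₁/√(g·y₁) = 8.22.

Fr₁ = 8.22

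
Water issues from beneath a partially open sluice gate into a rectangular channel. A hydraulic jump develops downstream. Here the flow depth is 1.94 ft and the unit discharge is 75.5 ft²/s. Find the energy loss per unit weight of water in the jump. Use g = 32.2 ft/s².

V₁ = q/y₁ = 75.5/1.94 = 38.9 ft/s. Fr₁ = V₁/√(g·y₁) = 38.9/√(32.2×1.94) = 4.92.
By Bélanger, y₂/y₁ = ½[√(1 + 8Fr₁²) − 1] = ½[√195.0 − 1] = 6.48.
y₂ = 6.48 × 1.94 = 12.6 ft.
V₂ = q/y₂ = 75.5/12.6 = 6.00 ft/s. E₁ = y₁ + V₁²/2g = 25.5 ft; E₂ = y₂ + V₂²/2g = 13.1 ft. ΔE = E₁ − E₂ = 12.3 ft.

ΔE = 12.3 ft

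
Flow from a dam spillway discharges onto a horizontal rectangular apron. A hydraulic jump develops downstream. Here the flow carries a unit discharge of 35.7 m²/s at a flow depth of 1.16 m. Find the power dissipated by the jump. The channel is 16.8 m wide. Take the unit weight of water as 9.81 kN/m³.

V₁ = q/y₁ = 35.7/1.16 = 30.8 m/s. Fr₁ = V₁/√(g·y₁) = 30.8/√(9.81×1.16) = 9.12.
Sequent-depth ratio: y₂/y₁ = ½[√(1 + 8Fr₁²) − 1] = ½[√666.9 − 1] = 12.4.
y₂ = 12.4 × 1.16 = 14.4 m.
Head loss: ΔE = (y₂ − y₁)³/(4y₁y₂) = (14.4 − 1.16)³/(4×1.16×14.4) = 2320/66.8 = 34.7 m.
Q = q·b = 35.7 × 16.8 = 600 m³/s. P = γ·Q·ΔE = 9.81 × 600 × 34.7 = 204303 kW.

P = 204303 kW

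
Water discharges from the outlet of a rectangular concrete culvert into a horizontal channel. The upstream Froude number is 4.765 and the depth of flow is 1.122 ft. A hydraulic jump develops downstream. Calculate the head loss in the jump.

ΔE = 6.514 ft

Fr₁ = 4.765 (given).
Conjugate-depth relation: y₂/y₁ = ½[√(1 + 8Fr₁²) − 1] = ½[√182.64 − 1] = 6.257.
y₂ = 6.257 × 1.122 = 7.021 ft.
V₁ = Fr₁·√(g·y₁) = 4.765×√(32.2×1.122) = 28.64 ft/s; q = V₁·y₁ = 32.14 ft²/s. V₂ = q/y₂ = 32.14/7.021 = 4.577 ft/s. E₁ = y₁ + V₁²/2g = 13.86 ft; E₂ = y₂ + V₂²/2g = 7.346 ft. ΔE = E₁ − E₂ = 6.514 ft.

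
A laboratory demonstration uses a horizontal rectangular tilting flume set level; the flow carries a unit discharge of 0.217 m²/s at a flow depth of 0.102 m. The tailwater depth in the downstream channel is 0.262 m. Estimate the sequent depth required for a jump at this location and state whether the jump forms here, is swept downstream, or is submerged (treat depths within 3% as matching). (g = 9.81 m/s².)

y₂ = 0.260 m; the jump forms here

V₁ = q/y₁ = 0.217/0.102 = 2.13 m/s. Fr₁ = V₁/√(g·y₁) = 2.13/√(9.81×0.102) = 2.13.
Sequent-depth ratio: y₂/y₁ = ½[√(1 + 8Fr₁²) − 1] = ½[√37.19 − 1] = 2.55.
y₂ = 2.55 × 0.102 = 0.260 m.
Tailwater y_tw = 0.262 m: y_tw ≈ y₂, so the jump forms here.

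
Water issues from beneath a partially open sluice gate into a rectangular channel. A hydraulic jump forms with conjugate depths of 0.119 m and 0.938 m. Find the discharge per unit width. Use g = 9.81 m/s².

For a rectangular channel the momentum equation gives q² = ½·g·y₁·y₂·(y₁ + y₂) = ½×9.81×0.119×0.938×1.06 = 0.579.
q = √0.579 = 0.761 m²/s.

q = 0.761 m²/s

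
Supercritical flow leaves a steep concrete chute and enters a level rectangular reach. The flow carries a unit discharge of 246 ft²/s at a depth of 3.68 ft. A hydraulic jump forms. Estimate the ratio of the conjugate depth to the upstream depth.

V₁ = q/y₁ = 246/3.68 = 66.8 ft/s. Fr₁ = V₁/√(g·y₁) = 66.8/√(32.2×3.68) = 6.14.
Conjugate-depth relation: y₂/y₁ = ½[√(1 + 8Fr₁²) − 1] = ½[√302.7 − 1] = 8.20.

y₂/y₁ = 8.20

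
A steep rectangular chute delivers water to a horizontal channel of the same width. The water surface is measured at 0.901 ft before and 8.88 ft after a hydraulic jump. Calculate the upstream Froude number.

For a rectangular channel the momentum equation gives q² = ½·g·y₁·y₂·(y₁ + y₂) = ½×32.2×0.901×8.88×9.78 = 1260.
q = √1260 = 35.5 ft²/s.
V₁ = q/y₁ = 39.4 ft/s; Fr₁ = V₁/√(g·y₁) = 7.31.

Fr₁ = 7.31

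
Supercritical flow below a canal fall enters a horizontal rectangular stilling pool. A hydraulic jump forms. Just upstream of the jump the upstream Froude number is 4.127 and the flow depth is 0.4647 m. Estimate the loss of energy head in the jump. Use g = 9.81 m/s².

Fr₁ = 4.127 (given).
Sequent-depth ratio: y₂/y₁ = ½[√(1 + 8Fr₁²) − 1] = ½[√137.26 − 1] = 5.358.
y₂ = 5.358 × 0.4647 = 2.490 m.
V₁ = Fr₁·√(g·y₁) = 4.127×√(9.81×0.4647) = 8.812 m/s; q = V₁·y₁ = 4.095 m²/s. V₂ = q/y₂ = 4.095/2.490 = 1.645 m/s. E₁ = y₁ + V₁²/2g = 4.422 m; E₂ = y₂ + V₂²/2g = 2.628 m. ΔE = E₁ − E₂ = 1.794 m.

ΔE = 1.794 m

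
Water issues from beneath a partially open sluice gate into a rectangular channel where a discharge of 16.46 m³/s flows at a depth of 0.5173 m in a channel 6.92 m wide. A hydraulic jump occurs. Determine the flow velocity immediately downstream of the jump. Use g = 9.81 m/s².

q = Q/b = 16.46/6.92 = 2.379 m²/s; V₁ = q/y₁ = 4.598 m/s. Fr₁ = V₁/√(g·y₁) = 2.041.
Sequent-depth ratio: y₂/y₁ = ½[√(1 + 8Fr₁²) − 1] = ½[√34.330 − 1] = 2.430.
y₂ = 2.430 × 0.5173 = 1.257 m.
V₂ = q/y₂ = 2.379/1.257 = 1.893 m/s.

V₂ = 1.893 m/s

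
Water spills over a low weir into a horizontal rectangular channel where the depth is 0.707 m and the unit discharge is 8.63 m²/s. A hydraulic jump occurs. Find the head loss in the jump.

V₁ = q/y₁ = 8.63/0.707 = 12.2 m/s. Fr₁ = V₁/√(g·y₁) = 12.2/√(9.81×0.707) = 4.63.
From the momentum equation for a rectangular channel, y₂/y₁ = ½[√(1 + 8Fr₁²) − 1] = ½[√172.9 − 1] = 6.07.
y₂ = 6.07 × 0.707 = 4.29 m.
V₂ = q/y₂ = 8.63/4.29 = 2.01 m/s. E₁ = y₁ + V₁²/2g = 8.30 m; E₂ = y₂ + V₂²/2g = 4.50 m. ΔE = E₁ − E₂ = 3.80 m.

ΔE = 3.80 m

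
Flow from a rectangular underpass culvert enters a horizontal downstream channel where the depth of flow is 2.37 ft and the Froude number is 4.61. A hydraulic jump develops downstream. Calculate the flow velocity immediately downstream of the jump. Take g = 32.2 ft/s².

Fr₁ = 4.61 (given).
Sequent-depth ratio: y₂/y₁ = ½[√(1 + 8Fr₁²) − 1] = ½[√171.0 − 1] = 6.04.
y₂ = 6.04 × 2.37 = 14.3 ft.
V₁ = Fr₁·√(g·y₁) = 4.61×√(32.2×2.37) = 40.3 ft/s; q = V₁·y₁ = 95.4 ft²/s.
V₂ = q/y₂ = 95.4/14.3 = 6.67 ft/s.

V₂ = 6.67 ft/s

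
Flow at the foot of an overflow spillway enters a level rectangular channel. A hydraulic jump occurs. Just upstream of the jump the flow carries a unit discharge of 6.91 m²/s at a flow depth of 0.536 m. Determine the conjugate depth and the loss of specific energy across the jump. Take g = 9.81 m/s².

y₂ = 4.00 m; ΔE = 4.85 m

V₁ = q/y₁ = 6.91/0.536 = 12.9 m/s. Fr₁ = V₁/√(g·y₁) = 12.9/√(9.81×0.536) = 5.62.
Bélanger equation: y₂/y₁ = ½[√(1 + 8Fr₁²) − 1] = ½[√253.9 − 1] = 7.47.
y₂ = 7.47 × 0.536 = 4.00 m.
V₂ = q/y₂ = 6.91/4.00 = 1.73 m/s. E₁ = y₁ + V₁²/2g = 9.01 m; E₂ = y₂ + V₂²/2g = 4.15 m. ΔE = E₁ − E₂ = 4.85 m.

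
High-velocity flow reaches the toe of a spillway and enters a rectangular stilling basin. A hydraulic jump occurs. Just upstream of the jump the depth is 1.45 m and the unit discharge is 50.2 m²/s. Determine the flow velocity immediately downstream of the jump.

V₂ = 2.77 m/s

V₁ = q/y₁ = 50.2/1.45 = 34.6 m/s. Fr₁ = V₁/√(g·y₁) = 34.6/√(9.81×1.45) = 9.18.
Bélanger equation: y₂/y₁ = ½[√(1 + 8Fr₁²) − 1] = ½[√675.1 − 1] = 12.5.
y₂ = 12.5 × 1.45 = 18.1 m.
V₂ = q/y₂ = 50.2/18.1 = 2.77 m/s.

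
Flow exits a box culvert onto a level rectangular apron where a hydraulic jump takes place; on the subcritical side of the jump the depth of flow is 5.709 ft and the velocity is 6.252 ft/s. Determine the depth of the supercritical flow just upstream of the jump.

Fr₂ = V₂/√(g·y₂) = 6.252/√(32.2×5.709) = 0.4611.
Since the conjugate-depth ratio holds either way, y₁/y₂ = ½[√(1 + 8Fr₂²) − 1] = ½[√2.7010 − 1] = 0.3217.
y₁ = 0.3217 × 5.709 = 1.837 ft.

y₁ = 1.837 ft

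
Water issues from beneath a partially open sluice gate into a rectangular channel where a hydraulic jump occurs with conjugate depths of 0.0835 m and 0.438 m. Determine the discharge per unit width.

q = 0.306 m²/s

For a rectangular channel the momentum equation gives q² = ½·g·y₁·y₂·(y₁ + y₂) = ½×9.81×0.0835×0.438×0.521 = 0.0936.
q = √0.0936 = 0.306 m²/s.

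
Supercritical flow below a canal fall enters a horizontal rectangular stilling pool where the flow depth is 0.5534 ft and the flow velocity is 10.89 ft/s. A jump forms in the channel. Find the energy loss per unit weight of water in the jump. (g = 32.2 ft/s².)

ΔE = 0.4519 ft

Fr₁ = V₁/√(g·y₁) = 10.89/√(32.2×0.5534) = 2.580.
From the momentum equation for a rectangular channel, y₂/y₁ = ½[√(1 + 8Fr₁²) − 1] = ½[√54.242 − 1] = 3.182.
y₂ = 3.182 × 0.5534 = 1.761 ft.
Head loss: ΔE = (y₂ − y₁)³/(4y₁y₂) = (1.761 − 0.5534)³/(4×0.5534×1.761) = 1.762/3.899 = 0.4519 ft.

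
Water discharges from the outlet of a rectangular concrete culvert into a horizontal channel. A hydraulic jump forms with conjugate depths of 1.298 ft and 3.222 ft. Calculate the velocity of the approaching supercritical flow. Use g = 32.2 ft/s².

For a rectangular channel the momentum equation gives q² = ½·g·y₁·y₂·(y₁ + y₂) = ½×32.2×1.298×3.222×4.520 = 304.3.
q = √304.3 = 17.45 ft²/s.
V₁ = q/y₁ = 17.45/1.298 = 13.44 ft/s.

V₁ = 13.44 ft/s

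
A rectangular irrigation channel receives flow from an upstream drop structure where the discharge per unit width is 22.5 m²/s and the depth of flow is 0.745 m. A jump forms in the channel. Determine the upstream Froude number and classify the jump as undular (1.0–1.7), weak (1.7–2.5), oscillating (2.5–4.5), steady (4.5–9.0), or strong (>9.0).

V₁ = q/y₁ = 22.5/0.745 = 30.2 m/s. Fr₁ = V₁/√(g·y₁) = 30.2/√(9.81×0.745) = 11.2.
Fr₁ = 11.2 lies in the strong range.

Fr₁ = 11.2; strong jump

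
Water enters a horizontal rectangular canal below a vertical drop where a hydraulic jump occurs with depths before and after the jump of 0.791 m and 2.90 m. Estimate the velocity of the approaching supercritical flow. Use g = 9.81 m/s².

For a rectangular channel the momentum equation gives q² = ½·g·y₁·y₂·(y₁ + y₂) = ½×9.81×0.791×2.90×3.69 = 41.5.
q = √41.5 = 6.44 m²/s.
V₁ = q/y₁ = 6.44/0.791 = 8.15 m/s.

V₁ = 8.15 m/s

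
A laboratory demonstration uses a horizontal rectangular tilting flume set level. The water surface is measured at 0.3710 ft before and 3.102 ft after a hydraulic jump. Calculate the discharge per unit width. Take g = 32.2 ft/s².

For a rectangular channel the momentum equation gives q² = ½·g·y₁·y₂·(y₁ + y₂) = ½×32.2×0.3710×3.102×3.473 = 64.35.
q = √64.35 = 8.022 ft²/s.

q = 8.022 ft²/s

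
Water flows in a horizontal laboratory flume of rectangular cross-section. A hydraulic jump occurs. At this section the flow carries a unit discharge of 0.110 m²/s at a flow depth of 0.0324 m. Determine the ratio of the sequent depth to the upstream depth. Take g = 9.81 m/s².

y₂/y₁ = 8.03

V₁ = q/y₁ = 0.110/0.0324 = 3.40 m/s. Fr₁ = V₁/√(g·y₁) = 3.40/√(9.81×0.0324) = 6.02.
Sequent-depth ratio: y₂/y₁ = ½[√(1 + 8Fr₁²) − 1] = ½[√291.1 − 1] = 8.03.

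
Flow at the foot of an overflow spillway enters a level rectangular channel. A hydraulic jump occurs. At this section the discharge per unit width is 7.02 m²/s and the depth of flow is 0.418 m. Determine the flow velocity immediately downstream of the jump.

V₁ = q/y₁ = 7.02/0.418 = 16.8 m/s. Fr₁ = V₁/√(g·y₁) = 16.8/√(9.81×0.418) = 8.29.
Sequent-depth ratio: y₂/y₁ = ½[√(1 + 8Fr₁²) − 1] = ½[√551.3 − 1] = 11.2.
y₂ = 11.2 × 0.418 = 4.70 m.
V₂ = q/y₂ = 7.02/4.70 = 1.49 m/s.

V₂ = 1.49 m/s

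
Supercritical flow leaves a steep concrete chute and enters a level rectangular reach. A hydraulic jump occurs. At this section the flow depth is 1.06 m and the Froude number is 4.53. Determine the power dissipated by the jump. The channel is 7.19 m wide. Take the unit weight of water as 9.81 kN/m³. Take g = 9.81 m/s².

Fr₁ = 4.53 (given).
By Bélanger, y₂/y₁ = ½[√(1 + 8Fr₁²) − 1] = ½[√165.2 − 1] = 5.93.
y₂ = 5.93 × 1.06 = 6.28 m.
Head loss: ΔE = (y₂ − y₁)³/(4y₁y₂) = (6.28 − 1.06)³/(4×1.06×6.28) = 142/26.6 = 5.34 m.
V₁ = Fr₁·√(g·y₁) = 4.53×√(9.81×1.06) = 14.6 m/s; q = V₁·y₁ = 15.5 m²/s. Q = q·b = 15.5 × 7.19 = 111 m³/s. P = γ·Q·ΔE = 9.81 × 111 × 5.34 = 5838 kW.

P = 5838 kW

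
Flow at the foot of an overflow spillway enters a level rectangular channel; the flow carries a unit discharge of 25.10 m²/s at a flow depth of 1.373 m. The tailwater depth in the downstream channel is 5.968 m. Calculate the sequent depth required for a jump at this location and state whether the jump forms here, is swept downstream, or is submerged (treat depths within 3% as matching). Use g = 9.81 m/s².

y₂ = 9.010 m; the jump is swept downstream

V₁ = q/y₁ = 25.10/1.373 = 18.28 m/s. Fr₁ = V₁/√(g·y₁) = 18.28/√(9.81×1.373) = 4.981.
Conjugate-depth relation: y₂/y₁ = ½[√(1 + 8Fr₁²) − 1] = ½[√199.50 − 1] = 6.562.
y₂ = 6.562 × 1.373 = 9.010 m.
Tailwater y_tw = 5.968 m: y_tw < y₂, so the jump is swept downstream.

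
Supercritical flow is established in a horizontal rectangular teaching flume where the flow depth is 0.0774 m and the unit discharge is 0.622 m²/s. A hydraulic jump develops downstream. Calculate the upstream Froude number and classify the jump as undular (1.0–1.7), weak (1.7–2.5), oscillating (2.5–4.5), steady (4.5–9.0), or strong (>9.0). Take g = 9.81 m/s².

V₁ = q/y₁ = 0.622/0.0774 = 8.04 m/s. Fr₁ = V₁/√(g·y₁) = 8.04/√(9.81×0.0774) = 9.22.
Fr₁ = 9.22 lies in the strong range.

Fr₁ = 9.22; strong jump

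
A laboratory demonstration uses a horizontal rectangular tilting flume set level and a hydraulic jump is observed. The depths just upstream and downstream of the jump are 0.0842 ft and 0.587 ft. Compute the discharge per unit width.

For a rectangular channel the momentum equation gives q² = ½·g·y₁·y₂·(y₁ + y₂) = ½×32.2×0.0842×0.587×0.671 = 0.534.
q = √0.534 = 0.731 ft²/s.

q = 0.731 ft²/s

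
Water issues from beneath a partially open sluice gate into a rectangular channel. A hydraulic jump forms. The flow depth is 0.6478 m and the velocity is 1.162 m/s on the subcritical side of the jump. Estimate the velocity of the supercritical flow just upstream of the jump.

Fr₂ = V₂/√(g·y₂) = 1.162/√(9.81×0.6478) = 0.4609.
Since the conjugate-depth ratio holds either way, y₁/y₂ = ½[√(1 + 8Fr₂²) − 1] = ½[√2.6998 − 1] = 0.3216.
y₁ = 0.3216 × 0.6478 = 0.2083 m.
V₁ = q/y₁ = 0.7527/0.2083 = 3.614 m/s.

V₁ = 3.614 m/s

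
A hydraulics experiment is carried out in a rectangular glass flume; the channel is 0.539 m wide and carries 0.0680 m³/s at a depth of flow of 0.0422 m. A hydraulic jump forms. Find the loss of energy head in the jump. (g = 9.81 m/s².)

ΔE = 0.228 m

q = Q/b = 0.0680/0.539 = 0.126 m²/s; V₁ = q/y₁ = 2.99 m/s. Fr₁ = V₁/√(g·y₁) = 4.65.
Sequent-depth ratio: y₂/y₁ = ½[√(1 + 8Fr₁²) − 1] = ½[√173.7 − 1] = 6.09.
y₂ = 6.09 × 0.0422 = 0.257 m.
V₂ = q/y₂ = 0.126/0.257 = 0.491 m/s. E₁ = y₁ + V₁²/2g = 0.498 m; E₂ = y₂ + V₂²/2g = 0.269 m. ΔE = E₁ − E₂ = 0.228 m.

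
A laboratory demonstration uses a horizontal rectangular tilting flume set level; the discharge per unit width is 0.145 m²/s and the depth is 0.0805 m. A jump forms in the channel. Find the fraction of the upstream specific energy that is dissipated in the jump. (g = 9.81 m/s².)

V₁ = q/y₁ = 0.145/0.0805 = 1.80 m/s. Fr₁ = V₁/√(g·y₁) = 1.80/√(9.81×0.0805) = 2.03.
By Bélanger, y₂/y₁ = ½[√(1 + 8Fr₁²) − 1] = ½[√33.87 − 1] = 2.41.
y₂ = 2.41 × 0.0805 = 0.194 m.
E₁ = y₁ + V₁²/2g = 0.246 m. ΔE = (y₂ − y₁)³/(4y₁y₂) = 0.0234 m. ΔE/E₁ = 0.0234/0.246 = 0.0952.

ΔE/E₁ = 0.0952 (9.52%)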